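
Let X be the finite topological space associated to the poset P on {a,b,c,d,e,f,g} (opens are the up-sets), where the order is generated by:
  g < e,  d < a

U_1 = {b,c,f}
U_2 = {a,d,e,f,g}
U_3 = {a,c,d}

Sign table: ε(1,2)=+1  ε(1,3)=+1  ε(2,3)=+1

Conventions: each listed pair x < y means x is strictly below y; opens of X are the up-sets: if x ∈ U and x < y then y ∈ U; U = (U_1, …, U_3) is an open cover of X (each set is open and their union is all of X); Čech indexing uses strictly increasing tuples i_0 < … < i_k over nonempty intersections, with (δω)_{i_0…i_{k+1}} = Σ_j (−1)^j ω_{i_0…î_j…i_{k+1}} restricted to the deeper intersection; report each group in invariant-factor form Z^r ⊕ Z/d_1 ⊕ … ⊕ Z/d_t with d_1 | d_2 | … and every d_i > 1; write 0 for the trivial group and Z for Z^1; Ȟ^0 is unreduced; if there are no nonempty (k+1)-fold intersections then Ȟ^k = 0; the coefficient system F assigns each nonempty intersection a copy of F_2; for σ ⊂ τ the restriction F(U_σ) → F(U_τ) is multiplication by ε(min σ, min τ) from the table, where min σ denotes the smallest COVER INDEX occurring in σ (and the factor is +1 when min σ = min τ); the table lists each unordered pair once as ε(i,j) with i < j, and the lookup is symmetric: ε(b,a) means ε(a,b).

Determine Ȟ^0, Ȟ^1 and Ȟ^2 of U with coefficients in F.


Ȟ^0 ≅ Z/2, Ȟ^1 ≅ Z/2 and Ȟ^2 ≅ 0

nonempty overlaps:
  U12={f} U13={c} U23={a,d}
C dims 3,3; δ0: rk_F2 2
degree 0: 3−2−0 = 1 → Ȟ^0 ≅ Z/2
degree 1: 3−0−2 = 1 → Ȟ^1 ≅ Z/2
degree 2: 0−0−0 = 0 → Ȟ^2 ≅ 0


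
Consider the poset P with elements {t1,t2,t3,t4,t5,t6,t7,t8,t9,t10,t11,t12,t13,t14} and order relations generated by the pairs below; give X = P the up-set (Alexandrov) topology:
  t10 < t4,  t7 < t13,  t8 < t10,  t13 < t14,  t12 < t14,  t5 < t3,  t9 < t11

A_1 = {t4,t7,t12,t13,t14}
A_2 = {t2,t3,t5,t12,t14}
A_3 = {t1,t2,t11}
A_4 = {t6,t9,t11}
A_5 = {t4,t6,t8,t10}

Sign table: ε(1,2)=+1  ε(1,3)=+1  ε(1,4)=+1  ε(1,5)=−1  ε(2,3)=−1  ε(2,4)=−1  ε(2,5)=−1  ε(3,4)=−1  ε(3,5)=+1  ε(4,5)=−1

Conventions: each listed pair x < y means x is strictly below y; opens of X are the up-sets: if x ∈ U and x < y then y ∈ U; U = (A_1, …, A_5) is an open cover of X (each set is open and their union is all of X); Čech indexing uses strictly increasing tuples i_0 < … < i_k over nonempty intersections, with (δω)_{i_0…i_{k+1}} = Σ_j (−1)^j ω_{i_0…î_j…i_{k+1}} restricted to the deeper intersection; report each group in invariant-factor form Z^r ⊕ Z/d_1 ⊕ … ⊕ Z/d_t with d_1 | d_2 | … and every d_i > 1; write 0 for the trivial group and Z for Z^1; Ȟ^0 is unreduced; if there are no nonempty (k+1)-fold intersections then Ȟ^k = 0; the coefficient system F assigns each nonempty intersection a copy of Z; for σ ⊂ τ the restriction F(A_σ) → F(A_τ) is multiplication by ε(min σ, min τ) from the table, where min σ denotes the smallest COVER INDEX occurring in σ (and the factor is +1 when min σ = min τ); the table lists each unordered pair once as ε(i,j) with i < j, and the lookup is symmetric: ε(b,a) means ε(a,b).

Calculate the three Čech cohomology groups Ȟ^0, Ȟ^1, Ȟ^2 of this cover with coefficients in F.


intersection data:
  A12={t12,t14} A15={t4} A23={t2} A34={t11} A45={t6}
C dims 5,5; δ0: rk 4, SNF 1^4
Ȟ^0 = (5 − 4) − 0 = 1, so Ȟ^0 ≅ Z
Ȟ^1 = (5 − 0) − 4 = 1, so Ȟ^1 ≅ Z
Ȟ^2 = (0 − 0) − 0 = 0, so Ȟ^2 ≅ 0

Ȟ^0(U;F) ≅ Z; Ȟ^1(U;F) ≅ Z; Ȟ^2(U;F) ≅ 0


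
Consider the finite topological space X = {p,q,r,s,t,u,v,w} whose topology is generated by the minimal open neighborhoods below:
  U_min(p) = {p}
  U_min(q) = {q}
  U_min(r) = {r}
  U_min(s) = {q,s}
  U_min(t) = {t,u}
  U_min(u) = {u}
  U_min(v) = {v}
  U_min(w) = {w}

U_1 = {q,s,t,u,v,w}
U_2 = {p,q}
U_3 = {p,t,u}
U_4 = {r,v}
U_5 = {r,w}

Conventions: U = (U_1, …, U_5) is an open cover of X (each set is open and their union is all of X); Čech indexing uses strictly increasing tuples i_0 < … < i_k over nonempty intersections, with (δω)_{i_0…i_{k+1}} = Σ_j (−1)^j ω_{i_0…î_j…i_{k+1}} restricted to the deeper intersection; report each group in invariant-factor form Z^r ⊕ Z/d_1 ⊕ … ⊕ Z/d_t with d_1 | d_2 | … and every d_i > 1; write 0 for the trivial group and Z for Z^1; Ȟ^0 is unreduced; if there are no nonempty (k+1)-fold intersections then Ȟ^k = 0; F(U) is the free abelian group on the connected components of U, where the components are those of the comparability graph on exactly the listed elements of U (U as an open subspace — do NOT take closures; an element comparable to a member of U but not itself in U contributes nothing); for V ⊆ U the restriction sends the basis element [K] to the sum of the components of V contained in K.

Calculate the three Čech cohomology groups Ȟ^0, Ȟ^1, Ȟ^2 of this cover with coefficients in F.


cover nerve:
  U12={q} U13={t,u} U14={v} U15={w} U23={p} U45={r}
components per intersection:
  U1: {q,s} {t,u} {v} {w}
  U2: {p} {q}
  U3: {p} {t,u}
  U4: {r} {v}
  U5: {r} {w}
  U12: {q}
  U13: {t,u}
  U14: {v}
  U15: {w}
  U23: {p}
  U45: {r}
C dims 12,6; δ0: rk 6, SNF 1^6
Ȟ^0: (12−6)−0=6 ⇒ Z^6
Ȟ^1: (6−0)−6=0 ⇒ 0
Ȟ^2: (0−0)−0=0 ⇒ 0

Ȟ^0 ≅ Z^6,  Ȟ^1 ≅ 0,  Ȟ^2 ≅ 0


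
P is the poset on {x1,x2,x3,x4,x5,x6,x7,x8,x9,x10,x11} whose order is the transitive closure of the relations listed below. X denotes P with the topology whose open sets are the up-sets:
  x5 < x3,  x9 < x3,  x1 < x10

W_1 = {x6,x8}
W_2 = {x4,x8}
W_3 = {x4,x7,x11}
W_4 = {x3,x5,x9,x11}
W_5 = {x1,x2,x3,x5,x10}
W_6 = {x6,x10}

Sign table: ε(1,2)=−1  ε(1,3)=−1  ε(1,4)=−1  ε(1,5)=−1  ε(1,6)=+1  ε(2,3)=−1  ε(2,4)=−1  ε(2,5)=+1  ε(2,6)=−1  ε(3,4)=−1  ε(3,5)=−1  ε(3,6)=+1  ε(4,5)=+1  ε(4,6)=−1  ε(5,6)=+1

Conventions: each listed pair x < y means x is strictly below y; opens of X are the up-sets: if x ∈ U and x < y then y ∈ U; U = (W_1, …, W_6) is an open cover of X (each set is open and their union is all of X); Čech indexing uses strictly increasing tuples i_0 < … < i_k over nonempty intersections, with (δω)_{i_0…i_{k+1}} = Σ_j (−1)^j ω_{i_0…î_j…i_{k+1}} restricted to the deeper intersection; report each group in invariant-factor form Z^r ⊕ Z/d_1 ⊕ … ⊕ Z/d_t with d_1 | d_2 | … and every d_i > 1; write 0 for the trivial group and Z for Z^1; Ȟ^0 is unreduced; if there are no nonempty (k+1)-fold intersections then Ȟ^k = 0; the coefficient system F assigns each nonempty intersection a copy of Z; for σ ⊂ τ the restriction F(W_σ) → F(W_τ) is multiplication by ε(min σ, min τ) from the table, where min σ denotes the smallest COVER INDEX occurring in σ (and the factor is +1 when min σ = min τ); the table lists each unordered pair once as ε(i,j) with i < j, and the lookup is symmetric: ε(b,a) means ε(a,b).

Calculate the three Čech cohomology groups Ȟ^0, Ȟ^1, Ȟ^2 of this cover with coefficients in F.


nonempty overlaps:
  W12={x8} W16={x6} W23={x4} W34={x11} W45={x3,x5} W56={x10}
C dims 6,6; δ0: rk 6, SNF 1^5·2
degree 0: 6−6−0 = 0 → Ȟ^0 ≅ 0
degree 1: 6−0−6 = 0 plus torsion [2] → Ȟ^1 ≅ Z/2
degree 2: 0−0−0 = 0 → Ȟ^2 ≅ 0

Ȟ^0 = 0,  Ȟ^1 = Z/2,  Ȟ^2 = 0


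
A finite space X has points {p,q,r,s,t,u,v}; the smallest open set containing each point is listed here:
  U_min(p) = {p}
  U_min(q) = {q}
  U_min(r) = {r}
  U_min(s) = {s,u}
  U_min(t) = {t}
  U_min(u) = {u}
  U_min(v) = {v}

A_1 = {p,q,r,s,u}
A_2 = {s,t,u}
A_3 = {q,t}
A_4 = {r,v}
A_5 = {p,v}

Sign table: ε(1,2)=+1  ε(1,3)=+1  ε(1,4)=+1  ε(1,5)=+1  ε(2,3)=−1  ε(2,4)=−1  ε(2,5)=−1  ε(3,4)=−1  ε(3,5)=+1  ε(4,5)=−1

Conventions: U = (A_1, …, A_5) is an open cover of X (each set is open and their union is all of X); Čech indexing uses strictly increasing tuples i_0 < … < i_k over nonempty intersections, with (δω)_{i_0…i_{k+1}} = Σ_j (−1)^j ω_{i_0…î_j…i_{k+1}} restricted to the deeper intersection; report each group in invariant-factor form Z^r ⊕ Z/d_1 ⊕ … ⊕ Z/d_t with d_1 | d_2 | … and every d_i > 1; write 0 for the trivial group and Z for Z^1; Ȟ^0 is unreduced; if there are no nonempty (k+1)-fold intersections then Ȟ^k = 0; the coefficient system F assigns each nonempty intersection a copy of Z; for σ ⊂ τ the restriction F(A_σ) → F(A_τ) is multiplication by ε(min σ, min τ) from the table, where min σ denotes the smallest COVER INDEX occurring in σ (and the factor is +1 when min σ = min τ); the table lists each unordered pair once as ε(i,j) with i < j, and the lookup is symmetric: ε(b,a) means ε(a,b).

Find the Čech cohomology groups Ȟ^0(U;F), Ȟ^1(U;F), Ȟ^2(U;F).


cover nerve:
  A12={s,u} A13={q} A14={r} A15={p} A23={t} A45={v}
C dims 5,6; δ0: rk 5, SNF 1^4·2
Ȟ^0: (5−5)−0=0 ⇒ 0
Ȟ^1: (6−0)−5=1 plus torsion [2] ⇒ Z ⊕ Z/2
Ȟ^2: (0−0)−0=0 ⇒ 0

Ȟ^0(U;F) ≅ 0, Ȟ^1(U;F) ≅ Z ⊕ Z/2 and Ȟ^2(U;F) ≅ 0


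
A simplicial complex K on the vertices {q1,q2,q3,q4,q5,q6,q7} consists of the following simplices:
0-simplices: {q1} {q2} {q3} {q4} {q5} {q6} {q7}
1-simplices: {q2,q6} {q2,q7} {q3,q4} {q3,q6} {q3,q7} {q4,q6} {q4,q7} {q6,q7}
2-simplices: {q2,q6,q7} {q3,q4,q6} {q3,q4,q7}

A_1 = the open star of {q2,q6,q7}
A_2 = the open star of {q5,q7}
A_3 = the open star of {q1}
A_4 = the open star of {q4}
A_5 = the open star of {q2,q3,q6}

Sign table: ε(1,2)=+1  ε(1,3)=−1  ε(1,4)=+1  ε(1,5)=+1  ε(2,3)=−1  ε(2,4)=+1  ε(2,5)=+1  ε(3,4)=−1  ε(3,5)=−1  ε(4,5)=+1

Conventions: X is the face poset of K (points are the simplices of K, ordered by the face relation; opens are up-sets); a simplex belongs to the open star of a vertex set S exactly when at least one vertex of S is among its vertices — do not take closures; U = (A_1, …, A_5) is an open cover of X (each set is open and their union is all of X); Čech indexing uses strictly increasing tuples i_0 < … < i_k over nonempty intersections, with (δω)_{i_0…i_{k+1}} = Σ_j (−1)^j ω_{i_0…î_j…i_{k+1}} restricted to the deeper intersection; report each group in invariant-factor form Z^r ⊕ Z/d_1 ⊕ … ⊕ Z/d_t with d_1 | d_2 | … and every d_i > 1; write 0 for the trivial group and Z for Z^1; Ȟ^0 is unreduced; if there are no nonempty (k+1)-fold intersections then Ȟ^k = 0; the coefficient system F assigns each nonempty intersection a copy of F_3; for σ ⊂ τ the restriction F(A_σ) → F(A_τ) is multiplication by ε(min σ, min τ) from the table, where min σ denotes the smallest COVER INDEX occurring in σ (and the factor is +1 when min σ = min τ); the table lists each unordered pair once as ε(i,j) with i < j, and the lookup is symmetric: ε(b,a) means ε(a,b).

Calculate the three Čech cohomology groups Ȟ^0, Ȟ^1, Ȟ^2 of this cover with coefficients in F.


Ȟ^0(U;F) ≅ Z/3 ⊕ Z/3, Ȟ^1(U;F) ≅ 0, Ȟ^2(U;F) ≅ 0

nonempty overlaps:
  A1={{q2},{q6},{q7},{q2,q6},{q2,q7},{q3,q6},{q3,q7},{q4,q6},{q4,q7},{q6,q7},{q2,q6,q7},{q3,q4,q6},{q3,q4,q7}} A2={{q5},{q7},{q2,q7},{q3,q7},{q4,q7},{q6,q7},{q2,q6,q7},{q3,q4,q7}} A3={{q1}} A4={{q4},{q3,q4},{q4,q6},{q4,q7},{q3,q4,q6},{q3,q4,q7}} A5={{q2},{q3},{q6},{q2,q6},{q2,q7},{q3,q4},{q3,q6},{q3,q7},{q4,q6},{q6,q7},{q2,q6,q7},{q3,q4,q6},{q3,q4,q7}}
  A12={{q7},{q2,q7},{q3,q7},{q4,q7},{q6,q7},{q2,q6,q7},{q3,q4,q7}} A14={{q4,q6},{q4,q7},{q3,q4,q6},{q3,q4,q7}} A15={{q2},{q6},{q2,q6},{q2,q7},{q3,q6},{q3,q7},{q4,q6},{q6,q7},{q2,q6,q7},{q3,q4,q6},{q3,q4,q7}} A24={{q4,q7},{q3,q4,q7}} A25={{q2,q7},{q3,q7},{q6,q7},{q2,q6,q7},{q3,q4,q7}} A45={{q3,q4},{q4,q6},{q3,q4,q6},{q3,q4,q7}}
  A124={{q4,q7},{q3,q4,q7}} A125={{q2,q7},{q3,q7},{q6,q7},{q2,q6,q7},{q3,q4,q7}} A145={{q4,q6},{q3,q4,q6},{q3,q4,q7}} A245={{q3,q4,q7}}
  A1245={{q3,q4,q7}}
C dims 5,6,4,1; δ0: rk_F3 3; δ1: rk_F3 3; δ2: rk_F3 1
degree 0: 5−3−0 = 2 → Ȟ^0 ≅ Z/3 ⊕ Z/3
degree 1: 6−3−3 = 0 → Ȟ^1 ≅ 0
degree 2: 4−1−3 = 0 → Ȟ^2 ≅ 0


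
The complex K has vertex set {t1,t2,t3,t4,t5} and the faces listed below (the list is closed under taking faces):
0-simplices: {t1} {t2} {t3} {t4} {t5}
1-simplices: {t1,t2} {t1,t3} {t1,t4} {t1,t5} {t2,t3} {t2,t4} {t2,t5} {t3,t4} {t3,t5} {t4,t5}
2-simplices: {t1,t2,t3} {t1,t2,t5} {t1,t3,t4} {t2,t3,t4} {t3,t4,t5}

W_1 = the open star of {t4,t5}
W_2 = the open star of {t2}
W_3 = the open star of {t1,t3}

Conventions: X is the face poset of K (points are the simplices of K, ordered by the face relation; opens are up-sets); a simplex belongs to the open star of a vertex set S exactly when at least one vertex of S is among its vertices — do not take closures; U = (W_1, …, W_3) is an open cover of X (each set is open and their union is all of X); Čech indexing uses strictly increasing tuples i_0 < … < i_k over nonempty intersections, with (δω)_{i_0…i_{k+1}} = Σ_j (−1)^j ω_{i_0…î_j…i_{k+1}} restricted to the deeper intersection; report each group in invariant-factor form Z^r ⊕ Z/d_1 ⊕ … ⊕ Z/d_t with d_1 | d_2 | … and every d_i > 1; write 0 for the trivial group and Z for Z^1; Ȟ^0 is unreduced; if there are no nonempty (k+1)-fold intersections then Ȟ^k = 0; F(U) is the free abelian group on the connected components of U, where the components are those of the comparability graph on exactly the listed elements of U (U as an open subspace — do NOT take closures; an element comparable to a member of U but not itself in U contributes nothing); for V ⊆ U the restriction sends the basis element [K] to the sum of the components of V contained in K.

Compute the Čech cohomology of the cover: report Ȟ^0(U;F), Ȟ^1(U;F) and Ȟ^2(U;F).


cover nerve:
  W1={{t4},{t5},{t1,t4},{t1,t5},{t2,t4},{t2,t5},{t3,t4},{t3,t5},{t4,t5},{t1,t2,t5},{t1,t3,t4},{t2,t3,t4},{t3,t4,t5}} W2={{t2},{t1,t2},{t2,t3},{t2,t4},{t2,t5},{t1,t2,t3},{t1,t2,t5},{t2,t3,t4}} W3={{t1},{t3},{t1,t2},{t1,t3},{t1,t4},{t1,t5},{t2,t3},{t3,t4},{t3,t5},{t1,t2,t3},{t1,t2,t5},{t1,t3,t4},{t2,t3,t4},{t3,t4,t5}}
  W12={{t2,t4},{t2,t5},{t1,t2,t5},{t2,t3,t4}} W13={{t1,t4},{t1,t5},{t3,t4},{t3,t5},{t1,t2,t5},{t1,t3,t4},{t2,t3,t4},{t3,t4,t5}} W23={{t1,t2},{t2,t3},{t1,t2,t3},{t1,t2,t5},{t2,t3,t4}}
  W123={{t1,t2,t5},{t2,t3,t4}}
components per intersection:
  W1: {{t4},{t5},{t1,t4},{t1,t5},{t2,t4},{t2,t5},{t3,t4},{t3,t5},{t4,t5},{t1,t2,t5},{t1,t3,t4},{t2,t3,t4},{t3,t4,t5}}
  W2: {{t2},{t1,t2},{t2,t3},{t2,t4},{t2,t5},{t1,t2,t3},{t1,t2,t5},{t2,t3,t4}}
  W3: {{t1},{t3},{t1,t2},{t1,t3},{t1,t4},{t1,t5},{t2,t3},{t3,t4},{t3,t5},{t1,t2,t3},{t1,t2,t5},{t1,t3,t4},{t2,t3,t4},{t3,t4,t5}}
  W12: {{t2,t4},{t2,t3,t4}} {{t2,t5},{t1,t2,t5}}
  W13: {{t1,t4},{t3,t4},{t3,t5},{t1,t3,t4},{t2,t3,t4},{t3,t4,t5}} {{t1,t5},{t1,t2,t5}}
  W23: {{t1,t2},{t2,t3},{t1,t2,t3},{t1,t2,t5},{t2,t3,t4}}
  W123: {{t1,t2,t5}} {{t2,t3,t4}}
C dims 3,5,2; δ0: rk 2, SNF 1^2; δ1: rk 2, SNF 1^2
Ȟ^0: (3−2)−0=1 ⇒ Z
Ȟ^1: (5−2)−2=1 ⇒ Z
Ȟ^2: (2−0)−2=0 ⇒ 0

Ȟ^0 = Z, Ȟ^1 = Z and Ȟ^2 = 0


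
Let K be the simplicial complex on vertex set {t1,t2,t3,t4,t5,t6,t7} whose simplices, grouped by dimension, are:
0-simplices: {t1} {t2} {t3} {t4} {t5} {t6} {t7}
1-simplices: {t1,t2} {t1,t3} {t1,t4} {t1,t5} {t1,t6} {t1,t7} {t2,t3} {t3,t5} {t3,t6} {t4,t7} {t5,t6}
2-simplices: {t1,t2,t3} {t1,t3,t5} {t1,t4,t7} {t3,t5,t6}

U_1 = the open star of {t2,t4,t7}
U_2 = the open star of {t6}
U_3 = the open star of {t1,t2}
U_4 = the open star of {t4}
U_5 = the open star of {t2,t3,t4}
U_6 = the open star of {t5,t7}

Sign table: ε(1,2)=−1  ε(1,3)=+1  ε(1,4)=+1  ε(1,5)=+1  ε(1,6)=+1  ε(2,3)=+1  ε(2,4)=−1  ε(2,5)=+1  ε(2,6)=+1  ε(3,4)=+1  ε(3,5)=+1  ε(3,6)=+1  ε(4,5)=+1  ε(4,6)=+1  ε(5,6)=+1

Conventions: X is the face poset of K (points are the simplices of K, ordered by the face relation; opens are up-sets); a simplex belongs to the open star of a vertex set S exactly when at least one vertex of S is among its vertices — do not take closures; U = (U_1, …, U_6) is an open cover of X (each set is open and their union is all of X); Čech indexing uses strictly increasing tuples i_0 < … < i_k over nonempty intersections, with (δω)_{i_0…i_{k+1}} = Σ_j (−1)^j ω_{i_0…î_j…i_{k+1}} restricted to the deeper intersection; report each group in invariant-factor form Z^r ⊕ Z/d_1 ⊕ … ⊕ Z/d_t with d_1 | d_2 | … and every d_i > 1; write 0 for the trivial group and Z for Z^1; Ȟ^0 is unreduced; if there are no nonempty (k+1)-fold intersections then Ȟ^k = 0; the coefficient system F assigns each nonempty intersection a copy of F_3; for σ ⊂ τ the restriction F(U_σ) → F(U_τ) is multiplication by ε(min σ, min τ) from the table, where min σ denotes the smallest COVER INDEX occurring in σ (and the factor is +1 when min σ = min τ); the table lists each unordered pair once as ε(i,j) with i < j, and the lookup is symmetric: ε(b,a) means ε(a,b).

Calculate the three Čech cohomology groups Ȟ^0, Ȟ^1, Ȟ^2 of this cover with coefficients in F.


nonempty overlaps:
  U1={{t2},{t4},{t7},{t1,t2},{t1,t4},{t1,t7},{t2,t3},{t4,t7},{t1,t2,t3},{t1,t4,t7}} U2={{t6},{t1,t6},{t3,t6},{t5,t6},{t3,t5,t6}} U3={{t1},{t2},{t1,t2},{t1,t3},{t1,t4},{t1,t5},{t1,t6},{t1,t7},{t2,t3},{t1,t2,t3},{t1,t3,t5},{t1,t4,t7}} U4={{t4},{t1,t4},{t4,t7},{t1,t4,t7}} U5={{t2},{t3},{t4},{t1,t2},{t1,t3},{t1,t4},{t2,t3},{t3,t5},{t3,t6},{t4,t7},{t1,t2,t3},{t1,t3,t5},{t1,t4,t7},{t3,t5,t6}} U6={{t5},{t7},{t1,t5},{t1,t7},{t3,t5},{t4,t7},{t5,t6},{t1,t3,t5},{t1,t4,t7},{t3,t5,t6}}
  U13={{t2},{t1,t2},{t1,t4},{t1,t7},{t2,t3},{t1,t2,t3},{t1,t4,t7}} U14={{t4},{t1,t4},{t4,t7},{t1,t4,t7}} U15={{t2},{t4},{t1,t2},{t1,t4},{t2,t3},{t4,t7},{t1,t2,t3},{t1,t4,t7}} U16={{t7},{t1,t7},{t4,t7},{t1,t4,t7}} U23={{t1,t6}} U25={{t3,t6},{t3,t5,t6}} U26={{t5,t6},{t3,t5,t6}} U34={{t1,t4},{t1,t4,t7}} U35={{t2},{t1,t2},{t1,t3},{t1,t4},{t2,t3},{t1,t2,t3},{t1,t3,t5},{t1,t4,t7}} U36={{t1,t5},{t1,t7},{t1,t3,t5},{t1,t4,t7}} U45={{t4},{t1,t4},{t4,t7},{t1,t4,t7}} U46={{t4,t7},{t1,t4,t7}} U56={{t3,t5},{t4,t7},{t1,t3,t5},{t1,t4,t7},{t3,t5,t6}}
  U134={{t1,t4},{t1,t4,t7}} U135={{t2},{t1,t2},{t1,t4},{t2,t3},{t1,t2,t3},{t1,t4,t7}} U136={{t1,t7},{t1,t4,t7}} U145={{t4},{t1,t4},{t4,t7},{t1,t4,t7}} U146={{t4,t7},{t1,t4,t7}} U156={{t4,t7},{t1,t4,t7}} U256={{t3,t5,t6}} U345={{t1,t4},{t1,t4,t7}} U346={{t1,t4,t7}} U356={{t1,t3,t5},{t1,t4,t7}} U456={{t4,t7},{t1,t4,t7}}
  U1345={{t1,t4},{t1,t4,t7}} U1346={{t1,t4,t7}} U1356={{t1,t4,t7}} U1456={{t4,t7},{t1,t4,t7}} U3456={{t1,t4,t7}}
  U13456={{t1,t4,t7}}
C dims 6,13,11,5; δ0: rk_F3 5; δ1: rk_F3 7; δ2: rk_F3 4
degree 0: 6−5−0 = 1 → Ȟ^0 ≅ Z/3
degree 1: 13−7−5 = 1 → Ȟ^1 ≅ Z/3
degree 2: 11−4−7 = 0 → Ȟ^2 ≅ 0

Ȟ^0 ≅ Z/3,  Ȟ^1 ≅ Z/3,  Ȟ^2 ≅ 0


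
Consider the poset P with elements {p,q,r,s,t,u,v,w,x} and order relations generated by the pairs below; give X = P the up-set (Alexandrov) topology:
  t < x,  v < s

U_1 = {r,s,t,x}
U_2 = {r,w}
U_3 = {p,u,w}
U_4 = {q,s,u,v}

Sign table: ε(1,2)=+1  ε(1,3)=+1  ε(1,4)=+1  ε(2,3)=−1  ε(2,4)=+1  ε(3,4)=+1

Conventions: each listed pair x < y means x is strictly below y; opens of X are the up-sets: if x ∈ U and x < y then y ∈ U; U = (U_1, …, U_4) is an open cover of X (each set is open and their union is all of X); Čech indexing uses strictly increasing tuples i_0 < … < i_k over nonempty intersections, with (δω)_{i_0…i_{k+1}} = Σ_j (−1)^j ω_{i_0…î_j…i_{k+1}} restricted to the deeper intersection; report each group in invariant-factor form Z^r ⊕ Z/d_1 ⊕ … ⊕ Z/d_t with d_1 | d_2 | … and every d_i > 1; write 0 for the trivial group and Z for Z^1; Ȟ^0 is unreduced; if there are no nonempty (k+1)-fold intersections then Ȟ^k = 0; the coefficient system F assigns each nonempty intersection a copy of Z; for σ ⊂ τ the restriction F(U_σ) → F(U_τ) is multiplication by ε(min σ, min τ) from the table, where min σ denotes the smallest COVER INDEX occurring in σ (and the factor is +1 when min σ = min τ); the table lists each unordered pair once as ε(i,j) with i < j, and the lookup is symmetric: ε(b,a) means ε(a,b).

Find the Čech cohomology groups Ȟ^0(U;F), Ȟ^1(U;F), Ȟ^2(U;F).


Ȟ^0 ≅ 0, Ȟ^1 ≅ Z/2 and Ȟ^2 ≅ 0

cover nerve:
  U12={r} U14={s} U23={w} U34={u}
C dims 4,4; δ0: rk 4, SNF 1^3·2
Ȟ^0: (4−4)−0=0 ⇒ 0
Ȟ^1: (4−0)−4=0 plus torsion [2] ⇒ Z/2
Ȟ^2: (0−0)−0=0 ⇒ 0


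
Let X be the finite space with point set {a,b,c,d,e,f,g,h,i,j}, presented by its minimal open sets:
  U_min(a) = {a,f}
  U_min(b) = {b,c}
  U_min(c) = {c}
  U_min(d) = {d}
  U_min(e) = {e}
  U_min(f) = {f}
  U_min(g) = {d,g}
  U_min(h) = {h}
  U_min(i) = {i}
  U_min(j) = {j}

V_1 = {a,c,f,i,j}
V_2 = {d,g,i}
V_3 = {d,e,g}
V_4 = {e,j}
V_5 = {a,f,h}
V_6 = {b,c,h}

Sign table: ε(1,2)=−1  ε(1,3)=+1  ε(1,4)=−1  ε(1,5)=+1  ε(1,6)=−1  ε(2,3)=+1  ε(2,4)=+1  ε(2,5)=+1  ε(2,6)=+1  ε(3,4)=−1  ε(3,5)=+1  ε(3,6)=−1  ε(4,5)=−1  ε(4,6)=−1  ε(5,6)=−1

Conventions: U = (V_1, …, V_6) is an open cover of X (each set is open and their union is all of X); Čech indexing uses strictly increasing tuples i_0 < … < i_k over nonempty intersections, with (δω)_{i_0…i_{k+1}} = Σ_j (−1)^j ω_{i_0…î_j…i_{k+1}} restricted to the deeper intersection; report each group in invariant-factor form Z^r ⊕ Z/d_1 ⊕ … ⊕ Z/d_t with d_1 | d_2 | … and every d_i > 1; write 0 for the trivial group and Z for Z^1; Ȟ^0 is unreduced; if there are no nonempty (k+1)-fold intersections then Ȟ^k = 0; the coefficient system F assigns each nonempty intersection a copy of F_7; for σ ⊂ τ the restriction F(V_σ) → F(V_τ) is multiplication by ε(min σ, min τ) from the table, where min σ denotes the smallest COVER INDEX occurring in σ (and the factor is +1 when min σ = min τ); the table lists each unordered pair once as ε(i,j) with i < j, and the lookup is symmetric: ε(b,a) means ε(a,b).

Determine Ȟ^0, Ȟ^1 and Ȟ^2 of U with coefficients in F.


nonempty intersections:
  V12={i} V14={j} V15={a,f} V16={c} V23={d,g} V34={e} V56={h}
C dims 6,7; δ0: rk_F7 6
Ȟ^0: (6−6)−0=0 ⇒ 0
Ȟ^1: (7−0)−6=1 ⇒ Z/7
Ȟ^2: (0−0)−0=0 ⇒ 0

Ȟ^0 ≅ 0, Ȟ^1 ≅ Z/7 and Ȟ^2 ≅ 0


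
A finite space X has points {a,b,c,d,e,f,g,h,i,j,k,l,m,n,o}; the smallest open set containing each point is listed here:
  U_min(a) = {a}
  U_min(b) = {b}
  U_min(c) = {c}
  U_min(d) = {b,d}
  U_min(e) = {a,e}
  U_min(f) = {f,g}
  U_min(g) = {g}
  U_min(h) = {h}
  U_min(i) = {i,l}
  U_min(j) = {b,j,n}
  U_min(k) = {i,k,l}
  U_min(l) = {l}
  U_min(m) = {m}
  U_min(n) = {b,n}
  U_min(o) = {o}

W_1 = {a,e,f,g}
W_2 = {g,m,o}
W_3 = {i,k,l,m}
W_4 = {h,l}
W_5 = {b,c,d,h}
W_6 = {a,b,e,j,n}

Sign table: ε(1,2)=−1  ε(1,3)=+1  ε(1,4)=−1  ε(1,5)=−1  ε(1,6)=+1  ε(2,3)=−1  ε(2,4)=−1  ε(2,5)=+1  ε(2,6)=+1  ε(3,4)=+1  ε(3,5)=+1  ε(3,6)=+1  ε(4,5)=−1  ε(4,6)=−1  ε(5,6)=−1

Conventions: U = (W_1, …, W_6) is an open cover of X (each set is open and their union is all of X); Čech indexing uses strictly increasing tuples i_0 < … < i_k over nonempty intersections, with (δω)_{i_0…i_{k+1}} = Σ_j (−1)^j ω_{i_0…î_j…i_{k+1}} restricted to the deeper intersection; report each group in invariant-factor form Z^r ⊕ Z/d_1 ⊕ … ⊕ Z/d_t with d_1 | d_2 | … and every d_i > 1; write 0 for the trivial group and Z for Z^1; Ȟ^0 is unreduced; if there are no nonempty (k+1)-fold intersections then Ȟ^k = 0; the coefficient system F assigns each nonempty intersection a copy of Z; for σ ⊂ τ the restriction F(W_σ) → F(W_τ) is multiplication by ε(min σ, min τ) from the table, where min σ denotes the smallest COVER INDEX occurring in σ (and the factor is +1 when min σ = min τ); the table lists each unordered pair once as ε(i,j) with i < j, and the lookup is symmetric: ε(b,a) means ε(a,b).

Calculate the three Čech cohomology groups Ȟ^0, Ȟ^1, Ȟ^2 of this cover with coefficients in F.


intersection data:
  W12={g} W16={a,e} W23={m} W34={l} W45={h} W56={b}
C dims 6,6; δ0: rk 5, SNF 1^5
Ȟ^0 = (6 − 5) − 0 = 1, so Ȟ^0 ≅ Z
Ȟ^1 = (6 − 0) − 5 = 1, so Ȟ^1 ≅ Z
Ȟ^2 = (0 − 0) − 0 = 0, so Ȟ^2 ≅ 0

Ȟ^0 ≅ Z, Ȟ^1 ≅ Z, Ȟ^2 ≅ 0


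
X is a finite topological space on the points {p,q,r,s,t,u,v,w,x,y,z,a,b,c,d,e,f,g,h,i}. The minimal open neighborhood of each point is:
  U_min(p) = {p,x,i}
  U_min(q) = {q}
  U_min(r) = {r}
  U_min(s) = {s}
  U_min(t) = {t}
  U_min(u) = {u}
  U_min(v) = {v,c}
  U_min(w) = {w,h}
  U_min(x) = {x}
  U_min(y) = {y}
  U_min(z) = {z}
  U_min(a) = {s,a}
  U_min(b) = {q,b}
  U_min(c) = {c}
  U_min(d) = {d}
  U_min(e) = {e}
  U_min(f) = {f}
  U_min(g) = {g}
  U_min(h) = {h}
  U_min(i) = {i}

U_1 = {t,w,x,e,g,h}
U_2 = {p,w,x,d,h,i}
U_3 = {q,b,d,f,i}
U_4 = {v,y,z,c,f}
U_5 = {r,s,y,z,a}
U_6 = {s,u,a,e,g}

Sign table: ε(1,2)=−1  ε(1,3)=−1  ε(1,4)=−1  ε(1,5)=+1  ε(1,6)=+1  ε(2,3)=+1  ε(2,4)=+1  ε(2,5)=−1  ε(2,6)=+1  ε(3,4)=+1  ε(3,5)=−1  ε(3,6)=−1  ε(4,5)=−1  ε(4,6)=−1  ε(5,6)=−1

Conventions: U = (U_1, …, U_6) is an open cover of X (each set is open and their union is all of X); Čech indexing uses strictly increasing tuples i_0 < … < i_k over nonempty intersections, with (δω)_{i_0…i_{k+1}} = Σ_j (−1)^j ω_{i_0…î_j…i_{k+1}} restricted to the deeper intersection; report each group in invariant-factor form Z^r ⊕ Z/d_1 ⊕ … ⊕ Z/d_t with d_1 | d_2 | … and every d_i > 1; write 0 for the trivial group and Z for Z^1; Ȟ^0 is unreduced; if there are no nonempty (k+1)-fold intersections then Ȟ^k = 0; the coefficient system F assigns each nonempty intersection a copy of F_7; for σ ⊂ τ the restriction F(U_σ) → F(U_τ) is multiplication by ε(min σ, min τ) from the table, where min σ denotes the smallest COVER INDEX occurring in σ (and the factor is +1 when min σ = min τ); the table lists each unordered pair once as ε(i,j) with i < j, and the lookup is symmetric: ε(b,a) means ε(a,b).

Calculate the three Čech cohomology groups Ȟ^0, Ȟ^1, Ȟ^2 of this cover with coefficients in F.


nerve simplices:
  U12={w,x,h} U16={e,g} U23={d,i} U34={f} U45={y,z} U56={s,a}
C dims 6,6; δ0: rk_F7 6
degree 0: 6−6−0 = 0 → Ȟ^0 ≅ 0
degree 1: 6−0−6 = 0 → Ȟ^1 ≅ 0
degree 2: 0−0−0 = 0 → Ȟ^2 ≅ 0

Ȟ^0 = 0, Ȟ^1 = 0, Ȟ^2 = 0


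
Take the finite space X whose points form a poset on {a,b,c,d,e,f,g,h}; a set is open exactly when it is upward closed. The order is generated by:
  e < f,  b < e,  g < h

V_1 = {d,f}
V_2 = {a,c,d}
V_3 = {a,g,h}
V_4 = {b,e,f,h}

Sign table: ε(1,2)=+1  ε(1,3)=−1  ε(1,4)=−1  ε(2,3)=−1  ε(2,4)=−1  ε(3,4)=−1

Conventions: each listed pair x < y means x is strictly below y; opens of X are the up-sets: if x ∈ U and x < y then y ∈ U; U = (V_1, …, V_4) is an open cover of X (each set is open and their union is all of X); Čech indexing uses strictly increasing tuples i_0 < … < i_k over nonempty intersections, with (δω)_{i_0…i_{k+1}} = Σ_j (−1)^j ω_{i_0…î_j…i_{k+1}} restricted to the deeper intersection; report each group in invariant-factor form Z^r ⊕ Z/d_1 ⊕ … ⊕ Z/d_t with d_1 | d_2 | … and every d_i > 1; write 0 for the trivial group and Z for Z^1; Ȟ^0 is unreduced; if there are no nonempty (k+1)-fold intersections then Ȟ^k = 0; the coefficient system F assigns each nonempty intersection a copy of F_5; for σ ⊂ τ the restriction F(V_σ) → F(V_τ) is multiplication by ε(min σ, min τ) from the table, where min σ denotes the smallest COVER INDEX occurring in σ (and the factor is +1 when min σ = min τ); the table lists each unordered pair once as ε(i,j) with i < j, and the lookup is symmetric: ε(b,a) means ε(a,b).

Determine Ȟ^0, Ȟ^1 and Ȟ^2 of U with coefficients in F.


Ȟ^0 ≅ 0; Ȟ^1 ≅ 0; Ȟ^2 ≅ 0

nerve of the cover:
  V12={d} V14={f} V23={a} V34={h}
C dims 4,4; δ0: rk_F5 4
Ȟ^0 = (4 − 4) − 0 = 0, so Ȟ^0 ≅ 0
Ȟ^1 = (4 − 0) − 4 = 0, so Ȟ^1 ≅ 0
Ȟ^2 = (0 − 0) − 0 = 0, so Ȟ^2 ≅ 0


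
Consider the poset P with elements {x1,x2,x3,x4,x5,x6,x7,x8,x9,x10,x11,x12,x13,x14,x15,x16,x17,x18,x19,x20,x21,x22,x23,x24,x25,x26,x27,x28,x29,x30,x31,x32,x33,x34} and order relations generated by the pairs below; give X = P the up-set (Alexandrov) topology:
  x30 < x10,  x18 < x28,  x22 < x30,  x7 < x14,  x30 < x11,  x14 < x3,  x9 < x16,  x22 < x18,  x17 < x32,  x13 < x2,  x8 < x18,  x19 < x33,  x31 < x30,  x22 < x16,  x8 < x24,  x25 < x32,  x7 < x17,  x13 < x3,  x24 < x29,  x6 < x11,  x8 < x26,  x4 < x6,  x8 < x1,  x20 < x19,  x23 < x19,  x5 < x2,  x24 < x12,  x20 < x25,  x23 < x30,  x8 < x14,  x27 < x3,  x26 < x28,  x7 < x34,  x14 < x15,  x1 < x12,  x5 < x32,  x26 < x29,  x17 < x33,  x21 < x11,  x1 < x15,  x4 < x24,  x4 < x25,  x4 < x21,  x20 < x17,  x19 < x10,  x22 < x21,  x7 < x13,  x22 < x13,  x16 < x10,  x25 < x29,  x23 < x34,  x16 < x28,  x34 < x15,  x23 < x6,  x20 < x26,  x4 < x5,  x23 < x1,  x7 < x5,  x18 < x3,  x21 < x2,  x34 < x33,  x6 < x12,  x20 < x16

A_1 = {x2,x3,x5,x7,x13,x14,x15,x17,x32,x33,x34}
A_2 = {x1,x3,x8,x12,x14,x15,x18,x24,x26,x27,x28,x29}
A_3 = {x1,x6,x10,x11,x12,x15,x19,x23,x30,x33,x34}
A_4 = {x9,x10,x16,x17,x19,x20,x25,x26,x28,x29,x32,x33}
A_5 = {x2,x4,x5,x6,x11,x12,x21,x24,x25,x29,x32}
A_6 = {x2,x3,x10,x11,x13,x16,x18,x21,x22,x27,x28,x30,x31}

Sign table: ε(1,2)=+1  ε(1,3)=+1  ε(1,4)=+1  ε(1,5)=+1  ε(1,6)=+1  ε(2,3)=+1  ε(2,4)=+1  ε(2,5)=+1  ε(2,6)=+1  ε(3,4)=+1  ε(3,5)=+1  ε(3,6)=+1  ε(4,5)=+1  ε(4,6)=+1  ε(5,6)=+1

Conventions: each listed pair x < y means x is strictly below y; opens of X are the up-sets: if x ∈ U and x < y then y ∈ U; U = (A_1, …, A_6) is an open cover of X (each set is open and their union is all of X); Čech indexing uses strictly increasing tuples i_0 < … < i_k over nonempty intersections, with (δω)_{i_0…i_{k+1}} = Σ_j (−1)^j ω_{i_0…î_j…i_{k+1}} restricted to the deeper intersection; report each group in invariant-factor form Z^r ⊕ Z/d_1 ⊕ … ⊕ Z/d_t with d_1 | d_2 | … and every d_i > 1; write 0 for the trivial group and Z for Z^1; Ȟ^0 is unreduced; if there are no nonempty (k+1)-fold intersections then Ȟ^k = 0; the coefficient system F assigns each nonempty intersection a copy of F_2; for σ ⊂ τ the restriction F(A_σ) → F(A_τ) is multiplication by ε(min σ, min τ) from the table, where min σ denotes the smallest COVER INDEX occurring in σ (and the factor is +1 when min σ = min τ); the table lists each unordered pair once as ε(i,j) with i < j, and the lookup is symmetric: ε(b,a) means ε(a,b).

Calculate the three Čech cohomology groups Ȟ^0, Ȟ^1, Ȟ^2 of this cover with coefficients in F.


Ȟ^0 = Z/2,  Ȟ^1 = Z/2,  Ȟ^2 = Z/2

nerve simplices:
  A12={x3,x14,x15} A13={x15,x33,x34} A14={x17,x32,x33} A15={x2,x5,x32} A16={x2,x3,x13} A23={x1,x12,x15} A24={x26,x28,x29} A25={x12,x24,x29} A26={x3,x18,x27,x28} A34={x10,x19,x33} A35={x6,x11,x12} A36={x10,x11,x30} A45={x25,x29,x32} A46={x10,x16,x28} A56={x2,x11,x21}
  A123={x15} A126={x3} A134={x33} A145={x32} A156={x2} A235={x12} A245={x29} A246={x28} A346={x10} A356={x11}
C dims 6,15,10; δ0: rk_F2 5; δ1: rk_F2 9
degree 0: 6−5−0 = 1 → Ȟ^0 ≅ Z/2
degree 1: 15−9−5 = 1 → Ȟ^1 ≅ Z/2
degree 2: 10−0−9 = 1 → Ȟ^2 ≅ Z/2


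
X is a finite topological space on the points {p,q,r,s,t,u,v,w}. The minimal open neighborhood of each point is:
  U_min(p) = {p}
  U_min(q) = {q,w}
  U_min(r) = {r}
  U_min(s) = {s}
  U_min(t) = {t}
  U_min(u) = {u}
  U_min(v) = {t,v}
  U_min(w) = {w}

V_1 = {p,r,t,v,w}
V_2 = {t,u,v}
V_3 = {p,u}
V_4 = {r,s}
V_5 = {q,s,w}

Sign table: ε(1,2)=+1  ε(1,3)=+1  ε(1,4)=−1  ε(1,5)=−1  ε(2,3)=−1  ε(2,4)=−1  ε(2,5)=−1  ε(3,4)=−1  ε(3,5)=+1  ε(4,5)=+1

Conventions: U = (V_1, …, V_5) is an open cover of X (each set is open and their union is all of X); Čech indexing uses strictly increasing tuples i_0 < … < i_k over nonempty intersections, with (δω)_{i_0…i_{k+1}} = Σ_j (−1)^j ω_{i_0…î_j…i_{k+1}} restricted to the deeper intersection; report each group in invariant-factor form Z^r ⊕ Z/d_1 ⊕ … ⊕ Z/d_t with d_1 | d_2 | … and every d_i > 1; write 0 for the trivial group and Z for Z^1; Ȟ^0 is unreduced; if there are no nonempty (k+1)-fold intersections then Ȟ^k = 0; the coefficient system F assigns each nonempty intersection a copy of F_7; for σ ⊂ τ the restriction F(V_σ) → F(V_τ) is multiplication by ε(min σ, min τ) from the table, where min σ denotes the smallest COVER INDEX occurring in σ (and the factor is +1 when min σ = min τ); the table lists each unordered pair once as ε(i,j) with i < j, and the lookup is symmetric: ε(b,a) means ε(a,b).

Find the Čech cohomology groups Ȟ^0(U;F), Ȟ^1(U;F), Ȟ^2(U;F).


nonempty overlaps:
  V12={t,v} V13={p} V14={r} V15={w} V23={u} V45={s}
C dims 5,6; δ0: rk_F7 5
degree 0: 5−5−0 = 0 → Ȟ^0 ≅ 0
degree 1: 6−0−5 = 1 → Ȟ^1 ≅ Z/7
degree 2: 0−0−0 = 0 → Ȟ^2 ≅ 0

Ȟ^0 ≅ 0, Ȟ^1 ≅ Z/7, Ȟ^2 ≅ 0


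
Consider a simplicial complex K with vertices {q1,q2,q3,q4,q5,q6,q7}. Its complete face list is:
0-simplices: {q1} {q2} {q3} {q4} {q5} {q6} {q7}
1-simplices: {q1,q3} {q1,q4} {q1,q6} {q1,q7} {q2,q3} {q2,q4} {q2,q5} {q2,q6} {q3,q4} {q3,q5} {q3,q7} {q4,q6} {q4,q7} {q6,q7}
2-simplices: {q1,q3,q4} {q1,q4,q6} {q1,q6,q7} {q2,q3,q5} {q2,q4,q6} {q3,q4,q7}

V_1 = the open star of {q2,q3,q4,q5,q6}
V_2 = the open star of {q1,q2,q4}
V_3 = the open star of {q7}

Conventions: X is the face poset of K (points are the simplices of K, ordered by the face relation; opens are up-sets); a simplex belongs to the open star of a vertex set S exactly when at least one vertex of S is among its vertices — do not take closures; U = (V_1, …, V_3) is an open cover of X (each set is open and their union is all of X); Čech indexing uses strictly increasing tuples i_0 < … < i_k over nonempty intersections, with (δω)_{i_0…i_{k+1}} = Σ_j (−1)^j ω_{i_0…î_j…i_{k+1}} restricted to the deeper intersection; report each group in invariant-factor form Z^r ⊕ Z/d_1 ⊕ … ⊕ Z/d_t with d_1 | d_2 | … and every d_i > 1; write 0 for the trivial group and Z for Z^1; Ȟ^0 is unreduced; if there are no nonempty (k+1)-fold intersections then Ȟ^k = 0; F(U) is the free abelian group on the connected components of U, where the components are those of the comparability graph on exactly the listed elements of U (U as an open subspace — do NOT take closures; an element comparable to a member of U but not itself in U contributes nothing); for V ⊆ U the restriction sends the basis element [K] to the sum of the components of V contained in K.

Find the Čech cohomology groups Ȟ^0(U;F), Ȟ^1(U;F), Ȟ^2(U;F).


nonempty overlaps:
  V1={{q2},{q3},{q4},{q5},{q6},{q1,q3},{q1,q4},{q1,q6},{q2,q3},{q2,q4},{q2,q5},{q2,q6},{q3,q4},{q3,q5},{q3,q7},{q4,q6},{q4,q7},{q6,q7},{q1,q3,q4},{q1,q4,q6},{q1,q6,q7},{q2,q3,q5},{q2,q4,q6},{q3,q4,q7}} V2={{q1},{q2},{q4},{q1,q3},{q1,q4},{q1,q6},{q1,q7},{q2,q3},{q2,q4},{q2,q5},{q2,q6},{q3,q4},{q4,q6},{q4,q7},{q1,q3,q4},{q1,q4,q6},{q1,q6,q7},{q2,q3,q5},{q2,q4,q6},{q3,q4,q7}} V3={{q7},{q1,q7},{q3,q7},{q4,q7},{q6,q7},{q1,q6,q7},{q3,q4,q7}}
  V12={{q2},{q4},{q1,q3},{q1,q4},{q1,q6},{q2,q3},{q2,q4},{q2,q5},{q2,q6},{q3,q4},{q4,q6},{q4,q7},{q1,q3,q4},{q1,q4,q6},{q1,q6,q7},{q2,q3,q5},{q2,q4,q6},{q3,q4,q7}} V13={{q3,q7},{q4,q7},{q6,q7},{q1,q6,q7},{q3,q4,q7}} V23={{q1,q7},{q4,q7},{q1,q6,q7},{q3,q4,q7}}
  V123={{q4,q7},{q1,q6,q7},{q3,q4,q7}}
components per intersection:
  V1: {{q2},{q3},{q4},{q5},{q6},{q1,q3},{q1,q4},{q1,q6},{q2,q3},{q2,q4},{q2,q5},{q2,q6},{q3,q4},{q3,q5},{q3,q7},{q4,q6},{q4,q7},{q6,q7},{q1,q3,q4},{q1,q4,q6},{q1,q6,q7},{q2,q3,q5},{q2,q4,q6},{q3,q4,q7}}
  V2: {{q1},{q2},{q4},{q1,q3},{q1,q4},{q1,q6},{q1,q7},{q2,q3},{q2,q4},{q2,q5},{q2,q6},{q3,q4},{q4,q6},{q4,q7},{q1,q3,q4},{q1,q4,q6},{q1,q6,q7},{q2,q3,q5},{q2,q4,q6},{q3,q4,q7}}
  V3: {{q7},{q1,q7},{q3,q7},{q4,q7},{q6,q7},{q1,q6,q7},{q3,q4,q7}}
  V12: {{q2},{q4},{q1,q3},{q1,q4},{q1,q6},{q2,q3},{q2,q4},{q2,q5},{q2,q6},{q3,q4},{q4,q6},{q4,q7},{q1,q3,q4},{q1,q4,q6},{q1,q6,q7},{q2,q3,q5},{q2,q4,q6},{q3,q4,q7}}
  V13: {{q3,q7},{q4,q7},{q3,q4,q7}} {{q6,q7},{q1,q6,q7}}
  V23: {{q1,q7},{q1,q6,q7}} {{q4,q7},{q3,q4,q7}}
  V123: {{q4,q7},{q3,q4,q7}} {{q1,q6,q7}}
C dims 3,5,2; δ0: rk 2, SNF 1^2; δ1: rk 2, SNF 1^2
degree 0: 3−2−0 = 1 → Ȟ^0 ≅ Z
degree 1: 5−2−2 = 1 → Ȟ^1 ≅ Z
degree 2: 2−0−2 = 0 → Ȟ^2 ≅ 0

Ȟ^0(U;F) ≅ Z; Ȟ^1(U;F) ≅ Z; Ȟ^2(U;F) ≅ 0


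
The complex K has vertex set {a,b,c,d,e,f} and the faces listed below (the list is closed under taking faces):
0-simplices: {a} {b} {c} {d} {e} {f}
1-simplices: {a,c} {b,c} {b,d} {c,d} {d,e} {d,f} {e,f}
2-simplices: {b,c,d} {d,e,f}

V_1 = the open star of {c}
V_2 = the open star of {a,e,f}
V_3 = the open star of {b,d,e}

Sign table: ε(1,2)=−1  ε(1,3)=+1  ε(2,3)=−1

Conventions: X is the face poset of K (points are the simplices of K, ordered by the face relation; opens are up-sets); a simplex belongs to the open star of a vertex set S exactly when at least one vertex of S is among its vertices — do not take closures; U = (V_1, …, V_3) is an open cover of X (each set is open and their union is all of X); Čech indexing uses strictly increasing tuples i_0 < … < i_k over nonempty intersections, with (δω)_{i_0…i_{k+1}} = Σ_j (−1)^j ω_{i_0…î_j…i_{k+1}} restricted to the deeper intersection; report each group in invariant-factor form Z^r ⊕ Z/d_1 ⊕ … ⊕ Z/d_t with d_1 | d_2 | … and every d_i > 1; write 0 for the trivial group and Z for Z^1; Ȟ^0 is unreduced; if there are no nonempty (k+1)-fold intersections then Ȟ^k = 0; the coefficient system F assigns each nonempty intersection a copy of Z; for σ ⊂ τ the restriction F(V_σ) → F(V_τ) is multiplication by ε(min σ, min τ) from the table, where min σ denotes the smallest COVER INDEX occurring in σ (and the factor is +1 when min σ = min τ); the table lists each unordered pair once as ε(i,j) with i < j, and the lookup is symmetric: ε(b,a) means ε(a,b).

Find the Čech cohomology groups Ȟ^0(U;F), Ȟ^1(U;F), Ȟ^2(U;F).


nonempty overlaps:
  V1={{c},{a,c},{b,c},{c,d},{b,c,d}} V2={{a},{e},{f},{a,c},{d,e},{d,f},{e,f},{d,e,f}} V3={{b},{d},{e},{b,c},{b,d},{c,d},{d,e},{d,f},{e,f},{b,c,d},{d,e,f}}
  V12={{a,c}} V13={{b,c},{c,d},{b,c,d}} V23={{e},{d,e},{d,f},{e,f},{d,e,f}}
C dims 3,3; δ0: rk 2, SNF 1^2
degree 0: 3−2−0 = 1 → Ȟ^0 ≅ Z
degree 1: 3−0−2 = 1 → Ȟ^1 ≅ Z
degree 2: 0−0−0 = 0 → Ȟ^2 ≅ 0

Ȟ^0 ≅ Z, Ȟ^1 ≅ Z and Ȟ^2 ≅ 0


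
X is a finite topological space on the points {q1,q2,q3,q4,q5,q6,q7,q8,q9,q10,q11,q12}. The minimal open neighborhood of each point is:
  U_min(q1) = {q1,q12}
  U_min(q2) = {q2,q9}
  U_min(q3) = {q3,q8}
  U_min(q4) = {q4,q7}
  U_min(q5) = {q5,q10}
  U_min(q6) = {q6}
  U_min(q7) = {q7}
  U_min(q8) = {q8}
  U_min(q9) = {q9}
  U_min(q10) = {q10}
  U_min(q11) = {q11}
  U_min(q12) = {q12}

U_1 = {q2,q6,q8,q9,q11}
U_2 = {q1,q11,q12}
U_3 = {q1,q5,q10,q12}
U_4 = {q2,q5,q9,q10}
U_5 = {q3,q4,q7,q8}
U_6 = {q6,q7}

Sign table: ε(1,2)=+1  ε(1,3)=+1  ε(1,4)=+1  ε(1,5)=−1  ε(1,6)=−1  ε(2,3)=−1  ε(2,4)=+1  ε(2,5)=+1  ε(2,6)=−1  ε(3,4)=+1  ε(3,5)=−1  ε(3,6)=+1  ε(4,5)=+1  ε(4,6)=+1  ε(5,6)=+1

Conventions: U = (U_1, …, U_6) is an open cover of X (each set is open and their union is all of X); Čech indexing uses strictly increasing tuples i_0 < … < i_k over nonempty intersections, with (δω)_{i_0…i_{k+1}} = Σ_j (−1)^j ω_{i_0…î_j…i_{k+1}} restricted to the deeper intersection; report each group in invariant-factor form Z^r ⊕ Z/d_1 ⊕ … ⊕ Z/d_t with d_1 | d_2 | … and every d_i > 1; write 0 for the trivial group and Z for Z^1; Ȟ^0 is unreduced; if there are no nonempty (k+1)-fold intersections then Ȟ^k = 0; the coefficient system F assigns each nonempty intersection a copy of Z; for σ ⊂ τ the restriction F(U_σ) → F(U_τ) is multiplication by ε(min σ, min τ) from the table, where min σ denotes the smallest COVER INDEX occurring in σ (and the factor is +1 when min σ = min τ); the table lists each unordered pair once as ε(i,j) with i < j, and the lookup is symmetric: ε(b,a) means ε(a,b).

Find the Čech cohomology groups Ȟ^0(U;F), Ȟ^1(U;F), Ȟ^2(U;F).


nerve simplices:
  U12={q11} U14={q2,q9} U15={q8} U16={q6} U23={q1,q12} U34={q5,q10} U56={q7}
C dims 6,7; δ0: rk 6, SNF 1^5·2
degree 0: 6−6−0 = 0 → Ȟ^0 ≅ 0
degree 1: 7−0−6 = 1 plus torsion [2] → Ȟ^1 ≅ Z ⊕ Z/2
degree 2: 0−0−0 = 0 → Ȟ^2 ≅ 0

Ȟ^0 = 0; Ȟ^1 = Z ⊕ Z/2; Ȟ^2 = 0


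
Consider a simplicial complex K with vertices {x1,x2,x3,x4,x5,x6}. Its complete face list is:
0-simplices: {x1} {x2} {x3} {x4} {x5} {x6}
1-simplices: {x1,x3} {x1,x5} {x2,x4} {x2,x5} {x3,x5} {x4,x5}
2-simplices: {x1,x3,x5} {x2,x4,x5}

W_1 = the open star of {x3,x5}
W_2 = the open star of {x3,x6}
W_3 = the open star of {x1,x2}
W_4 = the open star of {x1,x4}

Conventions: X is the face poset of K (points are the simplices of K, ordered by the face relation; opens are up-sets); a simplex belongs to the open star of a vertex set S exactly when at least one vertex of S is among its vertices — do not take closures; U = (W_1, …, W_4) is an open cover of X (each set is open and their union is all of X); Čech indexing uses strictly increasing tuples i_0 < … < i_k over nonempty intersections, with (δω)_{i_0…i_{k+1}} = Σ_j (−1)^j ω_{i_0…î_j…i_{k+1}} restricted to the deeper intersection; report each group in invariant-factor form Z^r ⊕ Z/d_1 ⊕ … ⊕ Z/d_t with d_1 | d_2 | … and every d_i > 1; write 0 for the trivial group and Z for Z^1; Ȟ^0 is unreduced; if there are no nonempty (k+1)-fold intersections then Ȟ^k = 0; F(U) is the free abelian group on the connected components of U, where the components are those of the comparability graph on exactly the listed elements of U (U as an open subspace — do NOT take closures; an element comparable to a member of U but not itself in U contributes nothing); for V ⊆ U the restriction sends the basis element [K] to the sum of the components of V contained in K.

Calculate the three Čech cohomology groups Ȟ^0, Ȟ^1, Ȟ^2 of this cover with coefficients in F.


Ȟ^0(U;F) ≅ Z^2,  Ȟ^1(U;F) ≅ 0,  Ȟ^2(U;F) ≅ 0

nonempty intersections:
  W1={{x3},{x5},{x1,x3},{x1,x5},{x2,x5},{x3,x5},{x4,x5},{x1,x3,x5},{x2,x4,x5}} W2={{x3},{x6},{x1,x3},{x3,x5},{x1,x3,x5}} W3={{x1},{x2},{x1,x3},{x1,x5},{x2,x4},{x2,x5},{x1,x3,x5},{x2,x4,x5}} W4={{x1},{x4},{x1,x3},{x1,x5},{x2,x4},{x4,x5},{x1,x3,x5},{x2,x4,x5}}
  W12={{x3},{x1,x3},{x3,x5},{x1,x3,x5}} W13={{x1,x3},{x1,x5},{x2,x5},{x1,x3,x5},{x2,x4,x5}} W14={{x1,x3},{x1,x5},{x4,x5},{x1,x3,x5},{x2,x4,x5}} W23={{x1,x3},{x1,x3,x5}} W24={{x1,x3},{x1,x3,x5}} W34={{x1},{x1,x3},{x1,x5},{x2,x4},{x1,x3,x5},{x2,x4,x5}}
  W123={{x1,x3},{x1,x3,x5}} W124={{x1,x3},{x1,x3,x5}} W134={{x1,x3},{x1,x5},{x1,x3,x5},{x2,x4,x5}} W234={{x1,x3},{x1,x3,x5}}
  W1234={{x1,x3},{x1,x3,x5}}
components per intersection:
  W1: {{x3},{x5},{x1,x3},{x1,x5},{x2,x5},{x3,x5},{x4,x5},{x1,x3,x5},{x2,x4,x5}}
  W2: {{x3},{x1,x3},{x3,x5},{x1,x3,x5}} {{x6}}
  W3: {{x1},{x1,x3},{x1,x5},{x1,x3,x5}} {{x2},{x2,x4},{x2,x5},{x2,x4,x5}}
  W4: {{x1},{x1,x3},{x1,x5},{x1,x3,x5}} {{x4},{x2,x4},{x4,x5},{x2,x4,x5}}
  W12: {{x3},{x1,x3},{x3,x5},{x1,x3,x5}}
  W13: {{x1,x3},{x1,x5},{x1,x3,x5}} {{x2,x5},{x2,x4,x5}}
  W14: {{x1,x3},{x1,x5},{x1,x3,x5}} {{x4,x5},{x2,x4,x5}}
  W23: {{x1,x3},{x1,x3,x5}}
  W24: {{x1,x3},{x1,x3,x5}}
  W34: {{x1},{x1,x3},{x1,x5},{x1,x3,x5}} {{x2,x4},{x2,x4,x5}}
  W123: {{x1,x3},{x1,x3,x5}}
  W124: {{x1,x3},{x1,x3,x5}}
  W134: {{x1,x3},{x1,x5},{x1,x3,x5}} {{x2,x4,x5}}
  W234: {{x1,x3},{x1,x3,x5}}
  W1234: {{x1,x3},{x1,x3,x5}}
C dims 7,9,5,1; δ0: rk 5, SNF 1^5; δ1: rk 4, SNF 1^4; δ2: rk 1, SNF 1^1
Ȟ^0: (7−5)−0=2 ⇒ Z^2
Ȟ^1: (9−4)−5=0 ⇒ 0
Ȟ^2: (5−1)−4=0 ⇒ 0
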